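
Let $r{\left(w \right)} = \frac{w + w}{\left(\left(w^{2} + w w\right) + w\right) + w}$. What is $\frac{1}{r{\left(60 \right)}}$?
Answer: $61$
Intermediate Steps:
$r{\left(w \right)} = \frac{2 w}{2 w + 2 w^{2}}$ ($r{\left(w \right)} = \frac{2 w}{\left(\left(w^{2} + w^{2}\right) + w\right) + w} = \frac{2 w}{\left(2 w^{2} + w\right) + w} = \frac{2 w}{\left(w + 2 w^{2}\right) + w} = \frac{2 w}{2 w + 2 w^{2}}$)
$\frac{1}{r{\left(60 \right)}} = \frac{1}{\frac{1}{1 + 60}} = \frac{1}{\frac{1}{61}} = 61$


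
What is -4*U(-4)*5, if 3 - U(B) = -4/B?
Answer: -40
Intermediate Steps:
U(B) = 3 + 4/B (U(B) = 3 - (-4)/B = 3 + 4/B)
-4*U(-4)*5 = -4*(3 + 4/(-4))*5 = -4*(3 + 4*(-¼))*5 = -4*(3 - 1)*5 = -4*2*5 = -8*5 = -40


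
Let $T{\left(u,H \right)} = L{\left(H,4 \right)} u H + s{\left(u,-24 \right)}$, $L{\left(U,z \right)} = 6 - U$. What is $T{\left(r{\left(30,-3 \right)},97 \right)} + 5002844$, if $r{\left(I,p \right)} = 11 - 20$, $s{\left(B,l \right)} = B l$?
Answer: $5082503$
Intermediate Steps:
$r{\left(I,p \right)} = -9$ ($r{\left(I,p \right)} = 11 - 20 = -9$)
$T{\left(u,H \right)} = - 24 u + H u \left(6 - H\right)$ ($T{\left(u,H \right)} = \left(6 - H\right) u H + u \left(-24\right) = u \left(6 - H\right) H - 24 u = H u \left(6 - H\right) - 24 u = - 24 u + H u \left(6 - H\right)$)
$T{\left(r{\left(30,-3 \right)},97 \right)} + 5002844 = - 9 \left(-24 - 97 \left(-6 + 97\right)\right) + 5002844 = - 9 \left(-24 - 97 \cdot 91\right) + 5002844 = - 9 \left(-24 - 8827\right) + 5002844 = \left(-9\right) \left(-8851\right) + 5002844 = 79659 + 5002844 = 5082503$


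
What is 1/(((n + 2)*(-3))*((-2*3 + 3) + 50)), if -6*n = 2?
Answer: -1/235 ≈ -0.0042553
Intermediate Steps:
n = -⅓ (n = -⅙*2 = -⅓ ≈ -0.33333)
1/(((n + 2)*(-3))*((-2*3 + 3) + 50)) = 1/(((-⅓ + 2)*(-3))*((-2*3 + 3) + 50)) = 1/(((5/3)*(-3))*((-6 + 3) + 50)) = 1/(-5*(-3 + 50)) = 1/(-5*47) = 1/(-235) = -1/235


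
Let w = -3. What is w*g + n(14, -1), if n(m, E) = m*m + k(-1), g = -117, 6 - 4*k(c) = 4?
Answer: 1095/2 ≈ 547.50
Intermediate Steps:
k(c) = 1/2 (k(c) = 3/2 - 1/4*4 = 3/2 - 1 = 1/2)
n(m, E) = 1/2 + m**2 (n(m, E) = m*m + 1/2 = m**2 + 1/2 = 1/2 + m**2)
w*g + n(14, -1) = -3*(-117) + (1/2 + 14**2) = 351 + (1/2 + 196) = 351 + 393/2 = 1095/2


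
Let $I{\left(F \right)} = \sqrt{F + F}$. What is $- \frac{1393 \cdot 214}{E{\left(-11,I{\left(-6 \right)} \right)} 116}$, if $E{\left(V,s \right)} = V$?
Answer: $\frac{149051}{638} \approx 233.62$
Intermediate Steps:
$I{\left(F \right)} = \sqrt{2} \sqrt{F}$ ($I{\left(F \right)} = \sqrt{2 F} = \sqrt{2} \sqrt{F}$)
$- \frac{1393 \cdot 214}{E{\left(-11,I{\left(-6 \right)} \right)} 116} = - \frac{1393 \cdot 214}{\left(-11\right) 116} = - \frac{298102}{-1276} = - \frac{298102 \left(-1\right)}{1276} = \left(-1\right) \left(- \frac{149051}{638}\right) = \frac{149051}{638}$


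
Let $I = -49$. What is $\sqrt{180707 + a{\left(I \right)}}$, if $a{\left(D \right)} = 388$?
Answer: $\sqrt{181095} \approx 425.55$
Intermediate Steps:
$\sqrt{180707 + a{\left(I \right)}} = \sqrt{180707 + 388} = \sqrt{181095}$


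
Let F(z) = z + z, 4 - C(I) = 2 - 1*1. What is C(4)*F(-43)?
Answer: -258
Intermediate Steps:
C(I) = 3 (C(I) = 4 - (2 - 1*1) = 4 - (2 - 1) = 4 - 1*1 = 4 - 1 = 3)
F(z) = 2*z
C(4)*F(-43) = 3*(2*(-43)) = 3*(-86) = -258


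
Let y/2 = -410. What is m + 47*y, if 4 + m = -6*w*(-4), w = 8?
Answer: -38352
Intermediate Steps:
y = -820 (y = 2*(-410) = -820)
m = 188 (m = -4 - 6*8*(-4) = -4 - 48*(-4) = -4 + 192 = 188)
m + 47*y = 188 + 47*(-820) = 188 - 38540 = -38352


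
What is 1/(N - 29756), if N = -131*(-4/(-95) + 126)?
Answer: -95/4395414 ≈ -2.1613e-5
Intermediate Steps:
N = -1568594/95 (N = -131*(-4*(-1/95) + 126) = -131*(4/95 + 126) = -131*11974/95 = -1568594/95 ≈ -16512.)
1/(N - 29756) = 1/(-1568594/95 - 29756) = 1/(-4395414/95) = -95/4395414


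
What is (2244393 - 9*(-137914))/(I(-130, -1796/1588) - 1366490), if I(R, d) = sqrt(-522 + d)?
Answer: -630312070800690/247105361162461 - 1161873*I*sqrt(82450151)/247105361162461 ≈ -2.5508 - 4.2695e-5*I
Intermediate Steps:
(2244393 - 9*(-137914))/(I(-130, -1796/1588) - 1366490) = (2244393 - 9*(-137914))/(sqrt(-522 - 1796/1588) - 1366490) = (2244393 + 1241226)/(sqrt(-522 - 1796*1/1588) - 1366490) = 3485619/(sqrt(-522 - 449/397) - 1366490) = 3485619/(sqrt(-207683/397) - 1366490) = 3485619/(I*sqrt(82450151)/397 - 1366490) = 3485619/(-1366490 + I*sqrt(82450151)/397)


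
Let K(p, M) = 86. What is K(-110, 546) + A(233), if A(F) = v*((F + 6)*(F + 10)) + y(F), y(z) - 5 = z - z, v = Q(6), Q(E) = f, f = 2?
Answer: 116245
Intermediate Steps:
Q(E) = 2
v = 2
y(z) = 5 (y(z) = 5 + (z - z) = 5 + 0 = 5)
A(F) = 5 + 2*(6 + F)*(10 + F) (A(F) = 2*((F + 6)*(F + 10)) + 5 = 2*((6 + F)*(10 + F)) + 5 = 2*(6 + F)*(10 + F) + 5 = 5 + 2*(6 + F)*(10 + F))
K(-110, 546) + A(233) = 86 + (125 + 2*233**2 + 32*233) = 86 + (125 + 2*54289 + 7456) = 86 + (125 + 108578 + 7456) = 86 + 116159 = 116245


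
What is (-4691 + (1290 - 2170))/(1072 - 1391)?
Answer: 5571/319 ≈ 17.464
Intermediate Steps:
(-4691 + (1290 - 2170))/(1072 - 1391) = (-4691 - 880)/(-319) = -5571*(-1/319) = 5571/319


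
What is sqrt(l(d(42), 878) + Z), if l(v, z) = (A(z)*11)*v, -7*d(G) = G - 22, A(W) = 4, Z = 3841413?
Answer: sqrt(188223077)/7 ≈ 1959.9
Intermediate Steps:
d(G) = 22/7 - G/7 (d(G) = -(G - 22)/7 = -(-22 + G)/7 = 22/7 - G/7)
l(v, z) = 44*v (l(v, z) = (4*11)*v = 44*v)
sqrt(l(d(42), 878) + Z) = sqrt(44*(22/7 - 1/7*42) + 3841413) = sqrt(44*(22/7 - 6) + 3841413) = sqrt(44*(-20/7) + 3841413) = sqrt(-880/7 + 3841413) = sqrt(26889011/7) = sqrt(188223077)/7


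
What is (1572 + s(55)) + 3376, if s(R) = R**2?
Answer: 7973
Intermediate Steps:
(1572 + s(55)) + 3376 = (1572 + 55**2) + 3376 = (1572 + 3025) + 3376 = 4597 + 3376 = 7973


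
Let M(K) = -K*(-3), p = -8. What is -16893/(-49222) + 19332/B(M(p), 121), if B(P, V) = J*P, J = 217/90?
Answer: -3564683109/10681174 ≈ -333.74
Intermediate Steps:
J = 217/90 (J = 217*(1/90) = 217/90 ≈ 2.4111)
M(K) = 3*K
B(P, V) = 217*P/90
-16893/(-49222) + 19332/B(M(p), 121) = -16893/(-49222) + 19332/((217*(3*(-8))/90)) = -16893*(-1/49222) + 19332/(((217/90)*(-24))) = 16893/49222 + 19332/(-868/15) = 16893/49222 + 19332*(-15/868) = 16893/49222 - 72495/217 = -3564683109/10681174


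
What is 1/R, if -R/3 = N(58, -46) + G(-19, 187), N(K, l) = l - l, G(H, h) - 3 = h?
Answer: -1/570 ≈ -0.0017544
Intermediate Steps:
G(H, h) = 3 + h
N(K, l) = 0
R = -570 (R = -3*(0 + (3 + 187)) = -3*(0 + 190) = -3*190 = -570)
1/R = 1/(-570) = -1/570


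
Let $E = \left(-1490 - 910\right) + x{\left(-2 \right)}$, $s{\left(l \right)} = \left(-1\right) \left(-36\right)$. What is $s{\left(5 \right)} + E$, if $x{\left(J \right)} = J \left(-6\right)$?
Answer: $-2352$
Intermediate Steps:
$x{\left(J \right)} = - 6 J$
$s{\left(l \right)} = 36$
$E = -2388$ ($E = \left(-1490 - 910\right) - -12 = -2400 + 12 = -2388$)
$s{\left(5 \right)} + E = 36 - 2388 = -2352$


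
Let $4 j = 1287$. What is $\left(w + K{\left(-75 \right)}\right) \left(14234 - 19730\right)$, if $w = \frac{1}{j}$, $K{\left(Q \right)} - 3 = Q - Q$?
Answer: $- \frac{7080680}{429} \approx -16505.0$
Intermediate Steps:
$j = \frac{1287}{4}$ ($j = \frac{1}{4} \cdot 1287 = \frac{1287}{4} \approx 321.75$)
$K{\left(Q \right)} = 3$ ($K{\left(Q \right)} = 3 + \left(Q - Q\right) = 3 + 0 = 3$)
$w = \frac{4}{1287}$ ($w = \frac{1}{\frac{1287}{4}} = \frac{4}{1287} \approx 0.003108$)
$\left(w + K{\left(-75 \right)}\right) \left(14234 - 19730\right) = \left(\frac{4}{1287} + 3\right) \left(14234 - 19730\right) = \frac{3865 \left(14234 + \left(-14751 + \left(-7083 + 2104\right)\right)\right)}{1287} = \frac{3865 \left(14234 - 19730\right)}{1287} = \frac{3865}{1287} \left(-5496\right) = - \frac{7080680}{429}$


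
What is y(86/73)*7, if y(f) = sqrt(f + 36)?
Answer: 7*sqrt(198122)/73 ≈ 42.682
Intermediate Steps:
y(f) = sqrt(36 + f)
y(86/73)*7 = sqrt(36 + 86/73)*7 = sqrt(2714/73)*7 = (sqrt(198122)/73)*7 = 7*sqrt(198122)/73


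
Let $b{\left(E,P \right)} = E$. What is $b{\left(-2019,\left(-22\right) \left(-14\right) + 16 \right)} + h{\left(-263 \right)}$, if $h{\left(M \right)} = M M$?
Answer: $67150$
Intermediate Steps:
$h{\left(M \right)} = M^{2}$
$b{\left(-2019,\left(-22\right) \left(-14\right) + 16 \right)} + h{\left(-263 \right)} = -2019 + \left(-263\right)^{2} = -2019 + 69169 = 67150$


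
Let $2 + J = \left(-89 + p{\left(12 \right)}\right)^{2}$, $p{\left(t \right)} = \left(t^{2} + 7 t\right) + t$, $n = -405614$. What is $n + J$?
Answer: $-382815$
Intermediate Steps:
$p{\left(t \right)} = t^{2} + 8 t$
$J = 22799$ ($J = -2 + \left(-89 + 12 \left(8 + 12\right)\right)^{2} = -2 + \left(-89 + 12 \cdot 20\right)^{2} = -2 + \left(-89 + 240\right)^{2} = -2 + 151^{2} = -2 + 22801 = 22799$)
$n + J = -405614 + 22799 = -382815$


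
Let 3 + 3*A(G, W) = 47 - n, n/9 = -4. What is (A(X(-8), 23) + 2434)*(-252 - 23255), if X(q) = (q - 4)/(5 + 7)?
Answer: -173528674/3 ≈ -5.7843e+7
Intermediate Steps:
n = -36 (n = 9*(-4) = -36)
X(q) = -⅓ + q/12 (X(q) = (-4 + q)/12 = (-4 + q)*(1/12) = -⅓ + q/12)
A(G, W) = 80/3 (A(G, W) = -1 + (47 - 1*(-36))/3 = -1 + (47 + 36)/3 = -1 + (⅓)*83 = -1 + 83/3 = 80/3)
(A(X(-8), 23) + 2434)*(-252 - 23255) = (80/3 + 2434)*(-252 - 23255) = (7382/3)*(-23507) = -173528674/3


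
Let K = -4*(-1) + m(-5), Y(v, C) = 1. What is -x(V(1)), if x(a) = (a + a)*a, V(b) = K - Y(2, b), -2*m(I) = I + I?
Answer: -128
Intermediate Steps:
m(I) = -I (m(I) = -(I + I)/2 = -I)
K = 9 (K = -4*(-1) - 1*(-5) = 4 + 5 = 9)
V(b) = 8 (V(b) = 9 - 1*1 = 9 - 1 = 8)
x(a) = 2*a² (x(a) = (2*a)*a = 2*a²)
-x(V(1)) = -2*8² = -2*64 = -1*128 = -128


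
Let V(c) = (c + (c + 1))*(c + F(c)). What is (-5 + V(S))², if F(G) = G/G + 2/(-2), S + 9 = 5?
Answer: 529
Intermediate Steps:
S = -4 (S = -9 + 5 = -4)
F(G) = 0 (F(G) = 1 + 2*(-½) = 1 - 1 = 0)
V(c) = c*(1 + 2*c) (V(c) = (c + (c + 1))*(c + 0) = (c + (1 + c))*c = (1 + 2*c)*c = c*(1 + 2*c))
(-5 + V(S))² = (-5 - 4*(1 + 2*(-4)))² = (-5 - 4*(1 - 8))² = (-5 - 4*(-7))² = (-5 + 28)² = 23² = 529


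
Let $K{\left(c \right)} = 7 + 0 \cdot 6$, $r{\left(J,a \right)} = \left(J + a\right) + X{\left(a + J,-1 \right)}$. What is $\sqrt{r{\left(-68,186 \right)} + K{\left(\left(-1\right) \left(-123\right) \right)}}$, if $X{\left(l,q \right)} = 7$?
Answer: $2 \sqrt{33} \approx 11.489$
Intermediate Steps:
$r{\left(J,a \right)} = 7 + J + a$ ($r{\left(J,a \right)} = \left(J + a\right) + 7 = 7 + J + a$)
$K{\left(c \right)} = 7$ ($K{\left(c \right)} = 7 + 0 = 7$)
$\sqrt{r{\left(-68,186 \right)} + K{\left(\left(-1\right) \left(-123\right) \right)}} = \sqrt{\left(7 - 68 + 186\right) + 7} = \sqrt{125 + 7} = \sqrt{132} = 2 \sqrt{33}$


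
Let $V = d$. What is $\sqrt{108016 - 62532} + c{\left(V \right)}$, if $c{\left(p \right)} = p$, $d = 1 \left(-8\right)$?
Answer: $-8 + 2 \sqrt{11371} \approx 205.27$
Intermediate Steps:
$d = -8$
$V = -8$
$\sqrt{108016 - 62532} + c{\left(V \right)} = \sqrt{108016 - 62532} - 8 = \sqrt{45484} - 8 = 2 \sqrt{11371} - 8 = -8 + 2 \sqrt{11371}$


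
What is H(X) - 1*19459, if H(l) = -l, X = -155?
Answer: -19304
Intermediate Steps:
H(X) - 1*19459 = -1*(-155) - 1*19459 = 155 - 19459 = -19304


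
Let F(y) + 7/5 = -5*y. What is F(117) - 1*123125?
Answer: -618557/5 ≈ -1.2371e+5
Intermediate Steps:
F(y) = -7/5 - 5*y
F(117) - 1*123125 = (-7/5 - 5*117) - 1*123125 = (-7/5 - 585) - 123125 = -2932/5 - 123125 = -618557/5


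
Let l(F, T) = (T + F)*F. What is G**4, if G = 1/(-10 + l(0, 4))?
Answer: 1/10000 ≈ 0.00010000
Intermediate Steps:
l(F, T) = F*(F + T) (l(F, T) = (F + T)*F = F*(F + T))
G = -1/10 (G = 1/(-10 + 0*(0 + 4)) = 1/(-10 + 0*4) = 1/(-10 + 0) = 1/(-10) = -1/10 ≈ -0.10000)
G**4 = (-1/10)**4 = 1/10000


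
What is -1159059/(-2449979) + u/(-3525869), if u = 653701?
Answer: 2485136474992/8638305006751 ≈ 0.28769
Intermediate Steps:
-1159059/(-2449979) + u/(-3525869) = -1159059/(-2449979) + 653701/(-3525869) = -1159059*(-1/2449979) + 653701*(-1/3525869) = 1159059/2449979 - 653701/3525869 = 2485136474992/8638305006751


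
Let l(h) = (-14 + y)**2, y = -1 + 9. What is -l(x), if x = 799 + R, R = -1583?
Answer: -36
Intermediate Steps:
y = 8
x = -784 (x = 799 - 1583 = -784)
l(h) = 36 (l(h) = (-14 + 8)**2 = (-6)**2 = 36)
-l(x) = -1*36 = -36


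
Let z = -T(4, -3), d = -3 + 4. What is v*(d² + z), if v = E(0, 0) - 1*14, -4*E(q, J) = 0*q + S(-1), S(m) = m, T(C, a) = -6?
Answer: -385/4 ≈ -96.250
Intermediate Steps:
d = 1
E(q, J) = ¼ (E(q, J) = -(0*q - 1)/4 = -(0 - 1)/4 = -¼*(-1) = ¼)
v = -55/4 (v = ¼ - 1*14 = ¼ - 14 = -55/4 ≈ -13.750)
z = 6 (z = -1*(-6) = 6)
v*(d² + z) = -55*(1² + 6)/4 = -55*(1 + 6)/4 = -55/4*7 = -385/4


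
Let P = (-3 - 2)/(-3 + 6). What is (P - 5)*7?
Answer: -140/3 ≈ -46.667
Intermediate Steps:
P = -5/3 ≈ -1.6667
(P - 5)*7 = (-5/3 - 5)*7 = -20/3*7 = -140/3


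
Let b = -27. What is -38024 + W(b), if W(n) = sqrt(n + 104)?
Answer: -38024 + sqrt(77) ≈ -38015.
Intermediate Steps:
W(n) = sqrt(104 + n)
-38024 + W(b) = -38024 + sqrt(104 - 27) = -38024 + sqrt(77)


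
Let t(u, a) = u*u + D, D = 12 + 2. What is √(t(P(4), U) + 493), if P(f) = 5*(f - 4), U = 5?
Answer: 13*√3 ≈ 22.517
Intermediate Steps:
P(f) = -20 + 5*f (P(f) = 5*(-4 + f) = -20 + 5*f)
D = 14
t(u, a) = 14 + u² (t(u, a) = u*u + 14 = u² + 14 = 14 + u²)
√(t(P(4), U) + 493) = √((14 + (-20 + 5*4)²) + 493) = √((14 + (-20 + 20)²) + 493) = √((14 + 0²) + 493) = √((14 + 0) + 493) = √(14 + 493) = √507 = 13*√3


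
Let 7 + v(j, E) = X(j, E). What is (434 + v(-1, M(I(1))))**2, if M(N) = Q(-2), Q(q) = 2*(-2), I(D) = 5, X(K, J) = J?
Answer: 178929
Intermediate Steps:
Q(q) = -4
M(N) = -4
v(j, E) = -7 + E
(434 + v(-1, M(I(1))))**2 = (434 + (-7 - 4))**2 = (434 - 11)**2 = 423**2 = 178929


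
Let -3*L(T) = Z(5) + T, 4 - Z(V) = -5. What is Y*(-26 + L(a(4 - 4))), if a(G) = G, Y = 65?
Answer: -1885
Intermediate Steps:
Z(V) = 9 (Z(V) = 4 - 1*(-5) = 4 + 5 = 9)
L(T) = -3 - T/3 (L(T) = -(9 + T)/3 = -3 - T/3)
Y*(-26 + L(a(4 - 4))) = 65*(-26 + (-3 - (4 - 4)/3)) = 65*(-26 + (-3 - ⅓*0)) = 65*(-26 + (-3 + 0)) = 65*(-26 - 3) = 65*(-29) = -1885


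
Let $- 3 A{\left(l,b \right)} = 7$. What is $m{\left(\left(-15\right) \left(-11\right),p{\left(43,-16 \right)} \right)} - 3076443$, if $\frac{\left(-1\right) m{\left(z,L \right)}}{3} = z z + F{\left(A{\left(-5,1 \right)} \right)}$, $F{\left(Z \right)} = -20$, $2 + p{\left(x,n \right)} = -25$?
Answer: $-3158058$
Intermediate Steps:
$p{\left(x,n \right)} = -27$ ($p{\left(x,n \right)} = -2 - 25 = -27$)
$A{\left(l,b \right)} = - \frac{7}{3}$ ($A{\left(l,b \right)} = \left(- \frac{1}{3}\right) 7 = - \frac{7}{3}$)
$m{\left(z,L \right)} = 60 - 3 z^{2}$ ($m{\left(z,L \right)} = - 3 \left(z z - 20\right) = - 3 \left(z^{2} - 20\right) = - 3 \left(-20 + z^{2}\right) = 60 - 3 z^{2}$)
$m{\left(\left(-15\right) \left(-11\right),p{\left(43,-16 \right)} \right)} - 3076443 = \left(60 - 3 \left(\left(-15\right) \left(-11\right)\right)^{2}\right) - 3076443 = \left(60 - 3 \cdot 165^{2}\right) - 3076443 = \left(60 - 81675\right) - 3076443 = -81615 - 3076443 = -3158058$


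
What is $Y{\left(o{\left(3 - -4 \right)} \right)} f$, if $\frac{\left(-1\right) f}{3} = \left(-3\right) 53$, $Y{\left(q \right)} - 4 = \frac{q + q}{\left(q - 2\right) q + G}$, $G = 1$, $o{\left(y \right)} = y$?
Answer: $\frac{4187}{2} \approx 2093.5$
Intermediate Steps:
$Y{\left(q \right)} = 4 + \frac{2 q}{1 + q \left(-2 + q\right)}$ ($Y{\left(q \right)} = 4 + \frac{q + q}{\left(q - 2\right) q + 1} = 4 + \frac{2 q}{\left(-2 + q\right) q + 1} = 4 + \frac{2 q}{q \left(-2 + q\right) + 1} = 4 + \frac{2 q}{1 + q \left(-2 + q\right)}$)
$f = 477$ ($f = - 3 \left(\left(-3\right) 53\right) = \left(-3\right) \left(-159\right) = 477$)
$Y{\left(o{\left(3 - -4 \right)} \right)} f = \frac{2 \left(2 - 3 \left(3 - -4\right) + 2 \left(3 - -4\right)^{2}\right)}{1 + \left(3 - -4\right)^{2} - 2 \left(3 - -4\right)} 477 = \frac{2 \left(2 - 3 \left(3 + 4\right) + 2 \left(3 + 4\right)^{2}\right)}{1 + \left(3 + 4\right)^{2} - 2 \left(3 + 4\right)} 477 = \frac{2 \left(2 - 21 + 2 \cdot 7^{2}\right)}{1 + 7^{2} - 14} \cdot 477 = \frac{2 \left(2 - 21 + 2 \cdot 49\right)}{1 + 49 - 14} \cdot 477 = \frac{2 \left(2 - 21 + 98\right)}{36} \cdot 477 = 2 \cdot \frac{1}{36} \cdot 79 \cdot 477 = \frac{79}{18} \cdot 477 = \frac{4187}{2}$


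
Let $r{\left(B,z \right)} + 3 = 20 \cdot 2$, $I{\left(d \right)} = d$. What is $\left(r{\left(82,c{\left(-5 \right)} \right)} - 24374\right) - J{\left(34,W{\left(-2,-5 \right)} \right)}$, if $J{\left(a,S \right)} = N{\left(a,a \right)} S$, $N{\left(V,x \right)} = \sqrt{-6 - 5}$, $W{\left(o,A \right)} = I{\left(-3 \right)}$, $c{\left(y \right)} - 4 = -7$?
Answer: $-24337 + 3 i \sqrt{11} \approx -24337.0 + 9.9499 i$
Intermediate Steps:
$c{\left(y \right)} = -3$ ($c{\left(y \right)} = 4 - 7 = -3$)
$r{\left(B,z \right)} = 37$ ($r{\left(B,z \right)} = -3 + 20 \cdot 2 = -3 + 40 = 37$)
$W{\left(o,A \right)} = -3$
$N{\left(V,x \right)} = i \sqrt{11}$ ($N{\left(V,x \right)} = \sqrt{-11} = i \sqrt{11}$)
$J{\left(a,S \right)} = i S \sqrt{11}$ ($J{\left(a,S \right)} = i \sqrt{11} S = i S \sqrt{11}$)
$\left(r{\left(82,c{\left(-5 \right)} \right)} - 24374\right) - J{\left(34,W{\left(-2,-5 \right)} \right)} = \left(37 - 24374\right) - i \left(-3\right) \sqrt{11} = -24337 - - 3 i \sqrt{11} = -24337 + 3 i \sqrt{11}$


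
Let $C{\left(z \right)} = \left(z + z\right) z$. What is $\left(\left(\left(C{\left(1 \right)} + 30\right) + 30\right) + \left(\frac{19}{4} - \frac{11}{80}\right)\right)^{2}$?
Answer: $\frac{28398241}{6400} \approx 4437.2$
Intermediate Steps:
$C{\left(z \right)} = 2 z^{2}$ ($C{\left(z \right)} = 2 z z = 2 z^{2}$)
$\left(\left(\left(C{\left(1 \right)} + 30\right) + 30\right) + \left(\frac{19}{4} - \frac{11}{80}\right)\right)^{2} = \left(\left(\left(2 \cdot 1^{2} + 30\right) + 30\right) + \left(\frac{19}{4} - \frac{11}{80}\right)\right)^{2} = \left(\left(\left(2 \cdot 1 + 30\right) + 30\right) + \left(19 \cdot \frac{1}{4} - \frac{11}{80}\right)\right)^{2} = \left(\left(\left(2 + 30\right) + 30\right) + \left(\frac{19}{4} - \frac{11}{80}\right)\right)^{2} = \left(\left(32 + 30\right) + \frac{369}{80}\right)^{2} = \left(62 + \frac{369}{80}\right)^{2} = \left(\frac{5329}{80}\right)^{2} = \frac{28398241}{6400}$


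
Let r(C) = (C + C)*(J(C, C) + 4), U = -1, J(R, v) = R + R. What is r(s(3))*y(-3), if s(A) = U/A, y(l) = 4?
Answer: -80/9 ≈ -8.8889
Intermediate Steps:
J(R, v) = 2*R
s(A) = -1/A
r(C) = 2*C*(4 + 2*C) (r(C) = (C + C)*(2*C + 4) = (2*C)*(4 + 2*C) = 2*C*(4 + 2*C))
r(s(3))*y(-3) = (4*(-1/3)*(2 - 1/3))*4 = (4*(-1*⅓)*(2 - 1*⅓))*4 = (4*(-⅓)*(2 - ⅓))*4 = (4*(-⅓)*(5/3))*4 = -20/9*4 = -80/9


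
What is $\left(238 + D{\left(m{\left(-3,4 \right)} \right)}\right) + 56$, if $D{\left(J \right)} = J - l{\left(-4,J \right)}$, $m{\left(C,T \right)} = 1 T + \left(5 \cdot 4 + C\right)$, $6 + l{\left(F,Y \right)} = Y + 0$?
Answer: $300$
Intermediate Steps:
$l{\left(F,Y \right)} = -6 + Y$ ($l{\left(F,Y \right)} = -6 + \left(Y + 0\right) = -6 + Y$)
$m{\left(C,T \right)} = 20 + C + T$ ($m{\left(C,T \right)} = T + \left(20 + C\right) = 20 + C + T$)
$D{\left(J \right)} = 6$ ($D{\left(J \right)} = J - \left(-6 + J\right) = 6$)
$\left(238 + D{\left(m{\left(-3,4 \right)} \right)}\right) + 56 = \left(238 + 6\right) + 56 = 244 + 56 = 300$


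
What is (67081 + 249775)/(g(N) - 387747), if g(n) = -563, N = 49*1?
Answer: -158428/194155 ≈ -0.81599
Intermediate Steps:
N = 49
(67081 + 249775)/(g(N) - 387747) = (67081 + 249775)/(-563 - 387747) = 316856/(-388310) = 316856*(-1/388310) = -158428/194155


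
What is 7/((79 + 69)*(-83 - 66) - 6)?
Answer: -7/22058 ≈ -0.00031735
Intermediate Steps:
7/((79 + 69)*(-83 - 66) - 6) = 7/(148*(-149) - 6) = 7/(-22052 - 6) = 7/(-22058) = 7*(-1/22058) = -7/22058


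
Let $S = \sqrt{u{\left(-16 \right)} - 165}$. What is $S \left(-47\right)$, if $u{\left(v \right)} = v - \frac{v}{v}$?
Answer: $- 47 i \sqrt{182} \approx - 634.06 i$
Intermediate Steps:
$u{\left(v \right)} = -1 + v$ ($u{\left(v \right)} = v - 1 = -1 + v$)
$S = i \sqrt{182}$ ($S = \sqrt{\left(-1 - 16\right) - 165} = \sqrt{-17 - 165} = \sqrt{-182} = i \sqrt{182} \approx 13.491 i$)
$S \left(-47\right) = i \sqrt{182} \left(-47\right) = - 47 i \sqrt{182}$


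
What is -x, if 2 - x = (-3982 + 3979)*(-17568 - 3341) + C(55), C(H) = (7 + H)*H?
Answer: 66135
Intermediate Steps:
C(H) = H*(7 + H)
x = -66135 (x = 2 - ((-3982 + 3979)*(-17568 - 3341) + 55*(7 + 55)) = 2 - (-3*(-20909) + 55*62) = 2 - (62727 + 3410) = 2 - 1*66137 = 2 - 66137 = -66135)
-x = -1*(-66135) = 66135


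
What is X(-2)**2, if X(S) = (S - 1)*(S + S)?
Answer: 144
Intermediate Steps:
X(S) = 2*S*(-1 + S) (X(S) = (-1 + S)*(2*S) = 2*S*(-1 + S))
X(-2)**2 = (2*(-2)*(-1 - 2))**2 = (2*(-2)*(-3))**2 = 12**2 = 144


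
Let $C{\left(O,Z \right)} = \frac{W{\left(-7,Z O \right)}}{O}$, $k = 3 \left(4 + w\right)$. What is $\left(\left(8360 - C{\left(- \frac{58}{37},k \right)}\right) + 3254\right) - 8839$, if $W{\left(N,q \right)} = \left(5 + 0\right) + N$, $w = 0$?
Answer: $\frac{80438}{29} \approx 2773.7$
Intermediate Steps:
$k = 12$ ($k = 3 \left(4 + 0\right) = 3 \cdot 4 = 12$)
$W{\left(N,q \right)} = 5 + N$
$C{\left(O,Z \right)} = - \frac{2}{O}$ ($C{\left(O,Z \right)} = \frac{5 - 7}{O} = - \frac{2}{O}$)
$\left(\left(8360 - C{\left(- \frac{58}{37},k \right)}\right) + 3254\right) - 8839 = \left(\left(8360 - - \frac{2}{\left(-58\right) \frac{1}{37}}\right) + 3254\right) - 8839 = \left(\left(8360 - - \frac{2}{- \frac{58}{37}}\right) + 3254\right) - 8839 = \left(\left(8360 - \left(-2\right) \left(- \frac{37}{58}\right)\right) + 3254\right) - 8839 = \left(\left(8360 - \frac{37}{29}\right) + 3254\right) - 8839 = \left(\frac{242403}{29} + 3254\right) - 8839 = \frac{336769}{29} - 8839 = \frac{80438}{29}$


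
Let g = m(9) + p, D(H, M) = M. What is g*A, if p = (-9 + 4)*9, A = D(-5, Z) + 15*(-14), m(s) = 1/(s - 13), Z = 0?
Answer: 19005/2 ≈ 9502.5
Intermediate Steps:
m(s) = 1/(-13 + s)
A = -210 (A = 0 + 15*(-14) = 0 - 210 = -210)
p = -45 (p = -5*9 = -45)
g = -181/4 (g = 1/(-13 + 9) - 45 = 1/(-4) - 45 = -1/4 - 45 = -181/4 ≈ -45.250)
g*A = -181/4*(-210) = 19005/2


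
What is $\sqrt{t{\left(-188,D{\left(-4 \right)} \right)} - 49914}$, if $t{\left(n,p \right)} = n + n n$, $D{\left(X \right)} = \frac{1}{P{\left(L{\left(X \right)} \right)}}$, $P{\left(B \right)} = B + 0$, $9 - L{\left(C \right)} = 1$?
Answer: $i \sqrt{14758} \approx 121.48 i$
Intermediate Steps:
$L{\left(C \right)} = 8$ ($L{\left(C \right)} = 9 - 1 = 8$)
$P{\left(B \right)} = B$
$D{\left(X \right)} = \frac{1}{8}$
$t{\left(n,p \right)} = n + n^{2}$
$\sqrt{t{\left(-188,D{\left(-4 \right)} \right)} - 49914} = \sqrt{- 188 \left(1 - 188\right) - 49914} = \sqrt{\left(-188\right) \left(-187\right) - 49914} = \sqrt{35156 - 49914} = \sqrt{-14758} = i \sqrt{14758}$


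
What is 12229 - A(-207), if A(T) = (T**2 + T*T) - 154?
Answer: -73315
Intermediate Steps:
A(T) = -154 + 2*T**2 (A(T) = (T**2 + T**2) - 154 = 2*T**2 - 154 = -154 + 2*T**2)
12229 - A(-207) = 12229 - (-154 + 2*(-207)**2) = 12229 - (-154 + 2*42849) = 12229 - (-154 + 85698) = 12229 - 1*85544 = 12229 - 85544 = -73315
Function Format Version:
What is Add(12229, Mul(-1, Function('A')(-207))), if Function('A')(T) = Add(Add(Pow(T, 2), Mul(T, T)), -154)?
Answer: -73315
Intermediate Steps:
Function('A')(T) = Add(-154, Mul(2, Pow(T, 2))) (Function('A')(T) = Add(Add(Pow(T, 2), Pow(T, 2)), -154) = Add(Mul(2, Pow(T, 2)), -154) = Add(-154, Mul(2, Pow(T, 2))))
Add(12229, Mul(-1, Function('A')(-207))) = Add(12229, Mul(-1, Add(-154, Mul(2, Pow(-207, 2))))) = Add(12229, Mul(-1, Add(-154, Mul(2, 42849)))) = Add(12229, Mul(-1, Add(-154, 85698))) = Add(12229, Mul(-1, 85544)) = Add(12229, -85544) = -73315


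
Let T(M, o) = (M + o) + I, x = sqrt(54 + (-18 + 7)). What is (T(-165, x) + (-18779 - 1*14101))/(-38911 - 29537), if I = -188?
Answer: 33233/68448 - sqrt(43)/68448 ≈ 0.48543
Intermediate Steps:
x = sqrt(43) (x = sqrt(54 - 11) = sqrt(43) ≈ 6.5574)
T(M, o) = -188 + M + o (T(M, o) = (M + o) - 188 = -188 + M + o)
(T(-165, x) + (-18779 - 1*14101))/(-38911 - 29537) = ((-188 - 165 + sqrt(43)) + (-18779 - 1*14101))/(-38911 - 29537) = ((-353 + sqrt(43)) + (-18779 - 14101))/(-68448) = ((-353 + sqrt(43)) - 32880)*(-1/68448) = (-33233 + sqrt(43))*(-1/68448) = 33233/68448 - sqrt(43)/68448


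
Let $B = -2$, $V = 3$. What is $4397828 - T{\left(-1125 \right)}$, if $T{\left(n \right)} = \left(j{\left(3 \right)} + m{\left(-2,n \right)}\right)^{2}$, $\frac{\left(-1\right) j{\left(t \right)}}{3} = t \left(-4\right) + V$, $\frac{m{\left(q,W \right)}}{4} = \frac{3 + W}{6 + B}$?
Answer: $3198803$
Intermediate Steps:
$m{\left(q,W \right)} = 3 + W$ ($m{\left(q,W \right)} = 4 \frac{3 + W}{6 - 2} = 4 \frac{3 + W}{4} = 4 \left(3 + W\right) \frac{1}{4} = 4 \left(\frac{3}{4} + \frac{W}{4}\right) = 3 + W$)
$j{\left(t \right)} = -9 + 12 t$ ($j{\left(t \right)} = - 3 \left(t \left(-4\right) + 3\right) = - 3 \left(- 4 t + 3\right) = - 3 \left(3 - 4 t\right) = -9 + 12 t$)
$T{\left(n \right)} = \left(30 + n\right)^{2}$ ($T{\left(n \right)} = \left(\left(-9 + 12 \cdot 3\right) + \left(3 + n\right)\right)^{2} = \left(\left(-9 + 36\right) + \left(3 + n\right)\right)^{2} = \left(27 + \left(3 + n\right)\right)^{2} = \left(30 + n\right)^{2}$)
$4397828 - T{\left(-1125 \right)} = 4397828 - \left(30 - 1125\right)^{2} = 4397828 - \left(-1095\right)^{2} = 4397828 - 1199025 = 3198803$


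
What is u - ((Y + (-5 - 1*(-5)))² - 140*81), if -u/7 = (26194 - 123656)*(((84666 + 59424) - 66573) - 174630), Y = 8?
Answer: -66253779166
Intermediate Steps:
u = -66253790442 (u = -7*(26194 - 123656)*(((84666 + 59424) - 66573) - 174630) = -(-682234)*((144090 - 66573) - 174630) = -(-682234)*(77517 - 174630) = -(-682234)*(-97113) = -7*9464827206 = -66253790442)
u - ((Y + (-5 - 1*(-5)))² - 140*81) = -66253790442 - ((8 + (-5 - 1*(-5)))² - 140*81) = -66253790442 - ((8 + (-5 + 5))² - 11340) = -66253790442 - ((8 + 0)² - 11340) = -66253790442 - (8² - 11340) = -66253790442 - (64 - 11340) = -66253790442 - 1*(-11276) = -66253790442 + 11276 = -66253779166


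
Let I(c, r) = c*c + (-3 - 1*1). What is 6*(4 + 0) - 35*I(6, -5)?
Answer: -1096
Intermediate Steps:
I(c, r) = -4 + c² (I(c, r) = c² + (-3 - 1) = c² - 4 = -4 + c²)
6*(4 + 0) - 35*I(6, -5) = 6*(4 + 0) - 35*(-4 + 6²) = 6*4 - 35*(-4 + 36) = 24 - 35*32 = 24 - 1120 = -1096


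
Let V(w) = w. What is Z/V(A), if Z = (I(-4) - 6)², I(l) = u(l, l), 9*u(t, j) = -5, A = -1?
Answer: -3481/81 ≈ -42.975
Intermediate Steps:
u(t, j) = -5/9 (u(t, j) = (⅑)*(-5) = -5/9)
I(l) = -5/9
Z = 3481/81 (Z = (-5/9 - 6)² = (-59/9)² = 3481/81 ≈ 42.975)
Z/V(A) = (3481/81)/(-1) = (3481/81)*(-1) = -3481/81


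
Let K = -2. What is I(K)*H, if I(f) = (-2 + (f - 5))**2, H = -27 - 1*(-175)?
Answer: 11988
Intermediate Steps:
H = 148 (H = -27 + 175 = 148)
I(f) = (-7 + f)**2 (I(f) = (-2 + (-5 + f))**2 = (-7 + f)**2)
I(K)*H = (-7 - 2)**2*148 = (-9)**2*148 = 81*148 = 11988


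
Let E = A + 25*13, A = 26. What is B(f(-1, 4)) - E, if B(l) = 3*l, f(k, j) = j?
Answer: -339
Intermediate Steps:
E = 351 (E = 26 + 25*13 = 26 + 325 = 351)
B(f(-1, 4)) - E = 3*4 - 1*351 = 12 - 351 = -339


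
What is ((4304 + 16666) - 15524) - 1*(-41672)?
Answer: 47118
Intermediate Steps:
((4304 + 16666) - 15524) - 1*(-41672) = (20970 - 15524) + 41672 = 5446 + 41672 = 47118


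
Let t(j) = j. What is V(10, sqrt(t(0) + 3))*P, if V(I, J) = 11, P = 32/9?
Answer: 352/9 ≈ 39.111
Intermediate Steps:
P = 32/9 (P = 32*(1/9) = 32/9 ≈ 3.5556)
V(10, sqrt(t(0) + 3))*P = 11*(32/9) = 352/9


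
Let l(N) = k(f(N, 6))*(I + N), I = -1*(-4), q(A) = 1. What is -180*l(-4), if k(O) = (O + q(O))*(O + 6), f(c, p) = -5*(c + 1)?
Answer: 0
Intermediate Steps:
f(c, p) = -5 - 5*c (f(c, p) = -5*(1 + c) = -5 - 5*c)
I = 4
k(O) = (1 + O)*(6 + O) (k(O) = (O + 1)*(O + 6) = (1 + O)*(6 + O))
l(N) = (4 + N)*(-29 + (-5 - 5*N)² - 35*N) (l(N) = (6 + (-5 - 5*N)² + 7*(-5 - 5*N))*(4 + N) = (6 + (-5 - 5*N)² + (-35 - 35*N))*(4 + N) = (-29 + (-5 - 5*N)² - 35*N)*(4 + N) = (4 + N)*(-29 + (-5 - 5*N)² - 35*N))
-180*l(-4) = -180*(4 - 4)*(-29 - 35*(-4) + 25*(1 - 4)²) = -0*(-29 + 140 + 25*(-3)²) = -0*(-29 + 140 + 25*9) = -0*(-29 + 140 + 225) = -0*336 = -180*0 = 0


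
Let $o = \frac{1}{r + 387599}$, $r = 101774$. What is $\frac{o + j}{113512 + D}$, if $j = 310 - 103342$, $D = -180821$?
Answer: $\frac{50421078935}{32939207257} \approx 1.5307$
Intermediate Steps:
$o = \frac{1}{489373}$ ($o = \frac{1}{101774 + 387599} = \frac{1}{489373} \approx 2.0434 \cdot 10^{-6}$)
$j = -103032$ ($j = 310 - 103342 = -103032$)
$\frac{o + j}{113512 + D} = \frac{\frac{1}{489373} - 103032}{113512 - 180821} = - \frac{50421078935}{489373 \left(-67309\right)} = \left(- \frac{50421078935}{489373}\right) \left(- \frac{1}{67309}\right) = \frac{50421078935}{32939207257}$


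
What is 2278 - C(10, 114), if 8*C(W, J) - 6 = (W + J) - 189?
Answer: 18283/8 ≈ 2285.4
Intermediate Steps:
C(W, J) = -183/8 + J/8 + W/8 (C(W, J) = ¾ + ((W + J) - 189)/8 = ¾ + ((J + W) - 189)/8 = ¾ + (-189 + J + W)/8 = ¾ + (-189/8 + J/8 + W/8) = -183/8 + J/8 + W/8)
2278 - C(10, 114) = 2278 - (-183/8 + (⅛)*114 + (⅛)*10) = 2278 - (-183/8 + 57/4 + 5/4) = 2278 - 1*(-59/8) = 2278 + 59/8 = 18283/8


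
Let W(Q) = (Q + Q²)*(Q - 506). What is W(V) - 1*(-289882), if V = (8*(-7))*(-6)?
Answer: -18959558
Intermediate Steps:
V = 336 (V = -56*(-6) = 336)
W(Q) = (-506 + Q)*(Q + Q²) (W(Q) = (Q + Q²)*(-506 + Q) = (-506 + Q)*(Q + Q²))
W(V) - 1*(-289882) = 336*(-506 + 336² - 505*336) - 1*(-289882) = 336*(-506 + 112896 - 169680) + 289882 = 336*(-57290) + 289882 = -19249440 + 289882 = -18959558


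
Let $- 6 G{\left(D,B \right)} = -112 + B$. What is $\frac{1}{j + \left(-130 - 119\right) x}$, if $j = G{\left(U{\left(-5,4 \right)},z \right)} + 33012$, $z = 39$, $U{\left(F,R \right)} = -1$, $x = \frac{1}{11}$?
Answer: $\frac{66}{2178101} \approx 3.0302 \cdot 10^{-5}$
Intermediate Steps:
$x = \frac{1}{11} \approx 0.090909$
$G{\left(D,B \right)} = \frac{56}{3} - \frac{B}{6}$ ($G{\left(D,B \right)} = - \frac{-112 + B}{6} = \frac{56}{3} - \frac{B}{6}$)
$j = \frac{198145}{6}$ ($j = \left(\frac{56}{3} - \frac{13}{2}\right) + 33012 = \frac{73}{6} + 33012 = \frac{198145}{6} \approx 33024.0$)
$\frac{1}{j + \left(-130 - 119\right) x} = \frac{1}{\frac{198145}{6} + \left(-130 - 119\right) \frac{1}{11}} = \frac{1}{\frac{198145}{6} - \frac{249}{11}} = \frac{1}{\frac{2178101}{66}} = \frac{66}{2178101}$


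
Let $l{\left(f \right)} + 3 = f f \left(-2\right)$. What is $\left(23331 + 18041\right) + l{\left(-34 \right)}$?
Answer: $39057$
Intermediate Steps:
$l{\left(f \right)} = -3 - 2 f^{2}$ ($l{\left(f \right)} = -3 + f f \left(-2\right) = -3 + f^{2} \left(-2\right) = -3 - 2 f^{2}$)
$\left(23331 + 18041\right) + l{\left(-34 \right)} = \left(23331 + 18041\right) - \left(3 + 2 \left(-34\right)^{2}\right) = 41372 - 2315 = 39057$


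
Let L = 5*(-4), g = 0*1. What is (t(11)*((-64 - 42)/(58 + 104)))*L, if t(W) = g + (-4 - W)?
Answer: -5300/27 ≈ -196.30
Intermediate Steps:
g = 0
L = -20
t(W) = -4 - W (t(W) = 0 + (-4 - W) = -4 - W)
(t(11)*((-64 - 42)/(58 + 104)))*L = ((-4 - 1*11)*((-64 - 42)/(58 + 104)))*(-20) = ((-4 - 11)*(-106/162))*(-20) = -(-1590)/162*(-20) = -15*(-53/81)*(-20) = (265/27)*(-20) = -5300/27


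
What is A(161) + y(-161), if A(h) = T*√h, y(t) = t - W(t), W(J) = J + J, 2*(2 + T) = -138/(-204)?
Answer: 161 - 113*√161/68 ≈ 139.91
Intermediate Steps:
T = -113/68 (T = -2 + (-138/(-204))/2 = -2 + (-138*(-1/204))/2 = -2 + (½)*(23/34) = -2 + 23/68 = -113/68 ≈ -1.6618)
W(J) = 2*J
y(t) = -t (y(t) = t - 2*t = -t)
A(h) = -113*√h/68
A(161) + y(-161) = -113*√161/68 - 1*(-161) = -113*√161/68 + 161 = 161 - 113*√161/68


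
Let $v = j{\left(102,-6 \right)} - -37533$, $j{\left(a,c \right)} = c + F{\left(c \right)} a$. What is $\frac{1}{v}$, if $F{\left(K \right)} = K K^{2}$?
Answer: $\frac{1}{15495} \approx 6.4537 \cdot 10^{-5}$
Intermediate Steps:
$F{\left(K \right)} = K^{3}$
$j{\left(a,c \right)} = c + a c^{3}$ ($j{\left(a,c \right)} = c + c^{3} a = c + a c^{3}$)
$v = 15495$ ($v = \left(-6 + 102 \left(-6\right)^{3}\right) - -37533 = \left(-6 + 102 \left(-216\right)\right) + 37533 = \left(-6 - 22032\right) + 37533 = -22038 + 37533 = 15495$)
$\frac{1}{v} = \frac{1}{15495}$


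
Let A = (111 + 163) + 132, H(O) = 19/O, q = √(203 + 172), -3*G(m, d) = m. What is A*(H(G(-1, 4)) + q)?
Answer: 23142 + 2030*√15 ≈ 31004.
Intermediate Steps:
G(m, d) = -m/3
q = 5*√15 (q = √375 = 5*√15 ≈ 19.365)
A = 406 (A = 274 + 132 = 406)
A*(H(G(-1, 4)) + q) = 406*(19/((-⅓*(-1))) + 5*√15) = 406*(19/(⅓) + 5*√15) = 406*(19*3 + 5*√15) = 406*(57 + 5*√15) = 23142 + 2030*√15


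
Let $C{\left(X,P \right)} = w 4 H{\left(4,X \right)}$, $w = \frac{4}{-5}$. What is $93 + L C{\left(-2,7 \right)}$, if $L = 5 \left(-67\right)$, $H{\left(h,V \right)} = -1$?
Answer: $-979$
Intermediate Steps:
$w = - \frac{4}{5}$ ($w = 4 \left(- \frac{1}{5}\right) = - \frac{4}{5} \approx -0.8$)
$L = -335$
$C{\left(X,P \right)} = \frac{16}{5}$ ($C{\left(X,P \right)} = \left(- \frac{4}{5}\right) 4 \left(-1\right) = \left(- \frac{16}{5}\right) \left(-1\right) = \frac{16}{5}$)
$93 + L C{\left(-2,7 \right)} = 93 - 1072 = -979$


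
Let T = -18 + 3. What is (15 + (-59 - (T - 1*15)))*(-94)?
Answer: 1316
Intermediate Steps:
T = -15
(15 + (-59 - (T - 1*15)))*(-94) = (15 + (-59 - (-15 - 1*15)))*(-94) = (15 + (-59 - (-15 - 15)))*(-94) = (15 + (-59 - 1*(-30)))*(-94) = (15 + (-59 + 30))*(-94) = (15 - 29)*(-94) = -14*(-94) = 1316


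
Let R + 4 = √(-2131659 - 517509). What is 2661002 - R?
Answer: 2661006 - 12*I*√18397 ≈ 2.661e+6 - 1627.6*I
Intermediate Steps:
R = -4 + 12*I*√18397 (R = -4 + √(-2131659 - 517509) = -4 + √(-2649168) = -4 + 12*I*√18397 ≈ -4.0 + 1627.6*I)
2661002 - R = 2661002 - (-4 + 12*I*√18397) = 2661002 + (4 - 12*I*√18397) = 2661006 - 12*I*√18397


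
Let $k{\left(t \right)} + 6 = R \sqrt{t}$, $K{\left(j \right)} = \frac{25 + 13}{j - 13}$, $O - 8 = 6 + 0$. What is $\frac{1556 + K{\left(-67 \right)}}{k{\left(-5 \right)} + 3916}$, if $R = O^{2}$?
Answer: $\frac{24328411}{61920720} - \frac{3048829 i \sqrt{5}}{154801800} \approx 0.3929 - 0.044039 i$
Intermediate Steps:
$O = 14$ ($O = 8 + \left(6 + 0\right) = 8 + 6 = 14$)
$K{\left(j \right)} = \frac{38}{-13 + j}$
$R = 196$ ($R = 14^{2} = 196$)
$k{\left(t \right)} = -6 + 196 \sqrt{t}$
$\frac{1556 + K{\left(-67 \right)}}{k{\left(-5 \right)} + 3916} = \frac{1556 + \frac{38}{-13 - 67}}{\left(-6 + 196 \sqrt{-5}\right) + 3916} = \frac{1556 + \frac{38}{-80}}{\left(-6 + 196 i \sqrt{5}\right) + 3916} = \frac{1556 + 38 \left(- \frac{1}{80}\right)}{\left(-6 + 196 i \sqrt{5}\right) + 3916} = \frac{1556 - \frac{19}{40}}{3910 + 196 i \sqrt{5}} = \frac{62221}{40 \left(3910 + 196 i \sqrt{5}\right)}$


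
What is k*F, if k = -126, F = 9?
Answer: -1134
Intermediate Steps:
k*F = -126*9 = -1134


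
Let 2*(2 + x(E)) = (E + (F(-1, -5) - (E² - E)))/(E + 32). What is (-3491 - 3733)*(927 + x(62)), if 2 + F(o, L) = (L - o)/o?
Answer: -307348692/47 ≈ -6.5393e+6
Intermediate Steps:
F(o, L) = -2 + (L - o)/o
x(E) = -2 + (2 - E² + 2*E)/(2*(32 + E)) (x(E) = -2 + ((E + ((-3 - 5/(-1)) - (E² - E)))/(E + 32))/2 = -2 + ((E + ((-3 - 5*(-1)) + (E - E²)))/(32 + E))/2 = -2 + ((E + ((-3 + 5) + (E - E²)))/(32 + E))/2 = -2 + ((E + (2 + (E - E²)))/(32 + E))/2 = -2 + ((E + (2 + E - E²))/(32 + E))/2 = -2 + ((2 - E² + 2*E)/(32 + E))/2 = -2 + (2 - E² + 2*E)/(2*(32 + E)))
(-3491 - 3733)*(927 + x(62)) = (-3491 - 3733)*(927 + (-63 - 1*62 - ½*62²)/(32 + 62)) = -7224*(927 + (-63 - 62 - ½*3844)/94) = -7224*(927 + (-63 - 62 - 1922)/94) = -7224*(927 + (1/94)*(-2047)) = -7224*(927 - 2047/94) = -7224*85091/94 = -307348692/47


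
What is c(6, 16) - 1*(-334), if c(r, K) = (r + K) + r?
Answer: 362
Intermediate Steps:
c(r, K) = K + 2*r (c(r, K) = (K + r) + r = K + 2*r)
c(6, 16) - 1*(-334) = (16 + 2*6) - 1*(-334) = (16 + 12) + 334 = 28 + 334 = 362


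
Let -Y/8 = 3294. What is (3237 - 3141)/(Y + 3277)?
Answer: -96/23075 ≈ -0.0041603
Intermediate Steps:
Y = -26352 (Y = -8*3294 = -26352)
(3237 - 3141)/(Y + 3277) = (3237 - 3141)/(-26352 + 3277) = 96/(-23075) = 96*(-1/23075) = -96/23075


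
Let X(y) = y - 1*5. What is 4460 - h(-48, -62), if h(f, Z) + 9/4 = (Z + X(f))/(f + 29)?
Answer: 338671/76 ≈ 4456.2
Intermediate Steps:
X(y) = -5 + y (X(y) = y - 5 = -5 + y)
h(f, Z) = -9/4 + (-5 + Z + f)/(29 + f) (h(f, Z) = -9/4 + (Z + (-5 + f))/(f + 29) = -9/4 + (-5 + Z + f)/(29 + f))
4460 - h(-48, -62) = 4460 - (-281 - 5*(-48) + 4*(-62))/(4*(29 - 48)) = 4460 - (-281 + 240 - 248)/(4*(-19)) = 4460 - (-1)*(-289)/(4*19) = 4460 - 1*289/76 = 4460 - 289/76 = 338671/76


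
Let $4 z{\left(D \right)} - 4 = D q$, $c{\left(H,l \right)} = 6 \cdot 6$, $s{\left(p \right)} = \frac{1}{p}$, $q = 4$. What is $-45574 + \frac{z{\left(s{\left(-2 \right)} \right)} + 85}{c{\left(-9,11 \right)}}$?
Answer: $- \frac{364573}{8} \approx -45572.0$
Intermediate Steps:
$c{\left(H,l \right)} = 36$
$z{\left(D \right)} = 1 + D$ ($z{\left(D \right)} = 1 + \frac{D 4}{4} = 1 + \frac{4 D}{4} = 1 + D$)
$-45574 + \frac{z{\left(s{\left(-2 \right)} \right)} + 85}{c{\left(-9,11 \right)}} = -45574 + \frac{\left(1 + \frac{1}{-2}\right) + 85}{36} = -45574 + \left(\left(1 - \frac{1}{2}\right) + 85\right) \frac{1}{36} = -45574 + \left(\frac{1}{2} + 85\right) \frac{1}{36} = -45574 + \frac{171}{2} \cdot \frac{1}{36} = -45574 + \frac{19}{8} = - \frac{364573}{8}$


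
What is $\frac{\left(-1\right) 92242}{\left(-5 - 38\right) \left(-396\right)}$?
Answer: $- \frac{46121}{8514} \approx -5.4171$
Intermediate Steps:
$\frac{\left(-1\right) 92242}{\left(-5 - 38\right) \left(-396\right)} = - \frac{92242}{\left(-43\right) \left(-396\right)} = - \frac{92242}{17028} = \left(-92242\right) \frac{1}{17028} = - \frac{46121}{8514}$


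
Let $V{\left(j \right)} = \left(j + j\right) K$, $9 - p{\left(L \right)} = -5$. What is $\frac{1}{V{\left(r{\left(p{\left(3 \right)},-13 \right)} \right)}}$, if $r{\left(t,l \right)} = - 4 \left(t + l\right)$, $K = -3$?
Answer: $\frac{1}{24} \approx 0.041667$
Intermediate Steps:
$p{\left(L \right)} = 14$ ($p{\left(L \right)} = 9 - -5 = 9 + 5 = 14$)
$r{\left(t,l \right)} = - 4 l - 4 t$ ($r{\left(t,l \right)} = - 4 \left(l + t\right) = - 4 l - 4 t$)
$V{\left(j \right)} = - 6 j$ ($V{\left(j \right)} = \left(j + j\right) \left(-3\right) = 2 j \left(-3\right) = - 6 j$)
$\frac{1}{V{\left(r{\left(p{\left(3 \right)},-13 \right)} \right)}} = \frac{1}{\left(-6\right) \left(\left(-4\right) \left(-13\right) - 56\right)} = \frac{1}{\left(-6\right) \left(52 - 56\right)} = \frac{1}{\left(-6\right) \left(-4\right)} = \frac{1}{24}$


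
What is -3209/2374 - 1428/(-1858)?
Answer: -1286125/2205446 ≈ -0.58316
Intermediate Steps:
-3209/2374 - 1428/(-1858) = -3209*1/2374 - 1428*(-1/1858) = -3209/2374 + 714/929 = -1286125/2205446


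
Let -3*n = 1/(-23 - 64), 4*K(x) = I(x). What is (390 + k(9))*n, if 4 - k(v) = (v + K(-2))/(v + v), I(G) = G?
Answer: 14167/9396 ≈ 1.5078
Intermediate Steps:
K(x) = x/4
k(v) = 4 - (-½ + v)/(2*v) (k(v) = 4 - (v + (¼)*(-2))/(v + v) = 4 - (v - ½)/(2*v) = 4 - (-½ + v)*1/(2*v) = 4 - (-½ + v)/(2*v))
n = 1/261 (n = -1/(3*(-23 - 64)) = -⅓/(-87) = -⅓*(-1/87) = 1/261 ≈ 0.0038314)
(390 + k(9))*n = (390 + (¼)*(1 + 14*9)/9)*(1/261) = (390 + (¼)*(⅑)*(1 + 126))*(1/261) = (390 + (¼)*(⅑)*127)*(1/261) = (390 + 127/36)*(1/261) = (14167/36)*(1/261) = 14167/9396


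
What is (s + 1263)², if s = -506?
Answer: 573049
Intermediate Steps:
(s + 1263)² = (-506 + 1263)² = 757² = 573049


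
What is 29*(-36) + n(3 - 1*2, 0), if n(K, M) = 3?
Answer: -1041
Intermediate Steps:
29*(-36) + n(3 - 1*2, 0) = 29*(-36) + 3 = -1044 + 3 = -1041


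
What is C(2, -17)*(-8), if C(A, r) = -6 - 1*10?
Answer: 128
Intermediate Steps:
C(A, r) = -16 (C(A, r) = -6 - 10 = -16)
C(2, -17)*(-8) = -16*(-8) = 128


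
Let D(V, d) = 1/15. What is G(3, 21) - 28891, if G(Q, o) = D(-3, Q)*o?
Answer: -144448/5 ≈ -28890.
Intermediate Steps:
D(V, d) = 1/15
G(Q, o) = o/15
G(3, 21) - 28891 = (1/15)*21 - 28891 = 7/5 - 28891 = -144448/5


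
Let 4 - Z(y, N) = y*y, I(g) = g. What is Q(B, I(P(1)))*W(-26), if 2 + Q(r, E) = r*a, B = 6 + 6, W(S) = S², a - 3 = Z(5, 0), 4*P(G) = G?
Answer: -147368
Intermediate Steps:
P(G) = G/4
Z(y, N) = 4 - y² (Z(y, N) = 4 - y*y = 4 - y²)
a = -18 (a = 3 + (4 - 1*5²) = 3 + (4 - 1*25) = 3 + (4 - 25) = 3 - 21 = -18)
B = 12
Q(r, E) = -2 - 18*r (Q(r, E) = -2 + r*(-18) = -2 - 18*r)
Q(B, I(P(1)))*W(-26) = (-2 - 18*12)*(-26)² = (-2 - 216)*676 = -218*676 = -147368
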